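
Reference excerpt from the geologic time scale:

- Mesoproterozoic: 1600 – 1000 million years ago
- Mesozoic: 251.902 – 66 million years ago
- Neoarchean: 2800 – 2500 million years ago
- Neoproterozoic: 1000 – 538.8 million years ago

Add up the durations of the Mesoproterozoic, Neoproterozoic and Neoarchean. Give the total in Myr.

1361.2 million years

Duration is start − end for each: (1600 − 1000) + (1000 − 538.8) + (2800 − 2500).
That is 600 + 461.2 + 300, which totals 1361.2 million years.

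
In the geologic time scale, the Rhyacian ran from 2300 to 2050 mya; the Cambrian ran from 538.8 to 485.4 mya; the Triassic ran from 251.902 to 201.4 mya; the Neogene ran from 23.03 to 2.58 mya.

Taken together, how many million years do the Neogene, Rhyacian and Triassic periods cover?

320.952 million years

Duration is start − end for each: (23.03 − 2.58) + (2300 − 2050) + (251.902 − 201.4).
That is 20.45 + 250 + 50.502, which totals 320.952 million years.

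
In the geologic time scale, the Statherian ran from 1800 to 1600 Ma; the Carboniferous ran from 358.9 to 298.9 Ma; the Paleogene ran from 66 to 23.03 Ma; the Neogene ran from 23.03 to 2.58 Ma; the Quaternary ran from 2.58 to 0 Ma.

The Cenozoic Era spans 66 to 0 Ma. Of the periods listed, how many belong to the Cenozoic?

3

Periods inside 66–0 Ma: Paleogene, Neogene, Quaternary — 3 in total.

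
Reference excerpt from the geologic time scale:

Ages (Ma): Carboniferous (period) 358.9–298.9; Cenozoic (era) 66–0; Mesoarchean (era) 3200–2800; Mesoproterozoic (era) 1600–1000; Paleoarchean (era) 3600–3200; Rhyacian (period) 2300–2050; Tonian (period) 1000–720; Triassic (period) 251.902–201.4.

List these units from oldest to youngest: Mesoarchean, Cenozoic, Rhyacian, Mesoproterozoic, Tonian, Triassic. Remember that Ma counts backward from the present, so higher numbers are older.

Mesoarchean, then Rhyacian, then Mesoproterozoic, then Tonian, then Triassic, then Cenozoic

Sorting by start age (descending Ma, since larger Ma = older): Mesoarchean start 3200, Rhyacian start 2300, Mesoproterozoic start 1600, Tonian start 1000, Triassic start 251.902, Cenozoic start 66.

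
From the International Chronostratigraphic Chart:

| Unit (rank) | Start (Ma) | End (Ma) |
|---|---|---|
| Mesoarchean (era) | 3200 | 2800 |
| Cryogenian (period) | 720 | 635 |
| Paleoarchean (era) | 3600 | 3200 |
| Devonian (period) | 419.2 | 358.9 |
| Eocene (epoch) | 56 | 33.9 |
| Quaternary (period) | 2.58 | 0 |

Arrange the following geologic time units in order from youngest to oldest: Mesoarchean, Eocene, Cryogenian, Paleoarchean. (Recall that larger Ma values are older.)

The oldest of these is Paleoarchean (starts 3600 Ma) and the youngest is Eocene (ends 33.9 Ma).
In between, by decreasing start age: Mesoarchean (3200), Cryogenian (720).
Listing youngest first means reversing that sequence.

Eocene, Cryogenian, Mesoarchean, Paleoarchean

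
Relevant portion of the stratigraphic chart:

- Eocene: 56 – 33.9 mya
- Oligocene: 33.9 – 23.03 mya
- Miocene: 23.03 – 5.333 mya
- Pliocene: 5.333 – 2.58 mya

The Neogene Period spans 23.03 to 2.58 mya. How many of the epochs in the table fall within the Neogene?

Epochs inside 23.03–2.58 Ma: Miocene, Pliocene — 2 in total.

2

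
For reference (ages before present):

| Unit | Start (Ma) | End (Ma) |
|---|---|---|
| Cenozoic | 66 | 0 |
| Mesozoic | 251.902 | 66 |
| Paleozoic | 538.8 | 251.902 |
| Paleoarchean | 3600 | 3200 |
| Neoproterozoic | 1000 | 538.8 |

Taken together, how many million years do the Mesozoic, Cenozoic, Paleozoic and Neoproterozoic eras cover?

Duration is start − end for each: (251.902 − 66) + (66 − 0) + (538.8 − 251.902) + (1000 − 538.8).
That is 185.902 + 66 + 286.898 + 461.2, which totals 1000 million years.

1000 million years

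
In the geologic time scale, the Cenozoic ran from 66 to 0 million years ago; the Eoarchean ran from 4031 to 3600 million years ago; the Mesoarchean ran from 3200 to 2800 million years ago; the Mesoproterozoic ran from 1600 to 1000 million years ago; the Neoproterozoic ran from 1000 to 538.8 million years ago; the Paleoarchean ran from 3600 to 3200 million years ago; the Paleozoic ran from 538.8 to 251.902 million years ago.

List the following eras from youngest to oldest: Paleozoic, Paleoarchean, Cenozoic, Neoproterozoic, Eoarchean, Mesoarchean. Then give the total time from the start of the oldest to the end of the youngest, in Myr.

Start ages (Ma): Eoarchean 4031, Paleoarchean 3600, Mesoarchean 3200, Neoproterozoic 1000, Paleozoic 538.8, Cenozoic 66.
Ordered youngest to oldest: Cenozoic, Paleozoic, Neoproterozoic, Mesoarchean, Paleoarchean, Eoarchean.
Span = 4031 − 0 = 4031 Myr.

Cenozoic, Paleozoic, Neoproterozoic, Mesoarchean, Paleoarchean, Eoarchean; total span 4031 Myr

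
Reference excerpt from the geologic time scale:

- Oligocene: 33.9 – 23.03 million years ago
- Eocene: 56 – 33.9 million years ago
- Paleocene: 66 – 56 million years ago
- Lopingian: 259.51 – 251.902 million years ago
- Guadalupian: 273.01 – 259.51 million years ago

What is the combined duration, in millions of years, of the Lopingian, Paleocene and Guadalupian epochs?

Duration is start − end for each: (259.51 − 251.902) + (66 − 56) + (273.01 − 259.51).
That is 7.608 + 10 + 13.5, which totals 31.108 million years.

31.108 million years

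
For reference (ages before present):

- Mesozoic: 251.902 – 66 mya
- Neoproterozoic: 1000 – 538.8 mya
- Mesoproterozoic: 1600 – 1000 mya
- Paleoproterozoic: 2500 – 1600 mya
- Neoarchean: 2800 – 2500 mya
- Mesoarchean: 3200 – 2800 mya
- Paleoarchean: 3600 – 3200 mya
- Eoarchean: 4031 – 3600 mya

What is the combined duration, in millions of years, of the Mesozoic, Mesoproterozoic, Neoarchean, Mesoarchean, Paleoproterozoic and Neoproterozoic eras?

Duration is start − end for each: (251.902 − 66) + (1600 − 1000) + (2800 − 2500) + (3200 − 2800) + (2500 − 1600) + (1000 − 538.8).
That is 185.902 + 600 + 300 + 400 + 900 + 461.2, which totals 2847.102 million years.

2847.102 million years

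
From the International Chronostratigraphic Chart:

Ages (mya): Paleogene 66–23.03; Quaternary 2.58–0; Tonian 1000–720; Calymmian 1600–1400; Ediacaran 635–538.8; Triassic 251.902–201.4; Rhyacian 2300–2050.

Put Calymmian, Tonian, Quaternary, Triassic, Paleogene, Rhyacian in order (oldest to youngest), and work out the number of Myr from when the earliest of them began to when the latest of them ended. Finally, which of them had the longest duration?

From the excerpt: Calymmian 1600–1400; Tonian 1000–720; Quaternary 2.58–0; Triassic 251.902–201.4; Paleogene 66–23.03; Rhyacian 2300–2050 (Ma).
Larger Ma is earlier, so the oldest is Rhyacian and the youngest is Quaternary; oldest to youngest: Rhyacian, Calymmian, Tonian, Triassic, Paleogene, Quaternary.
Oldest start 2300 minus youngest end 0 gives 2300 Myr overall.
Individual lengths (start − end): Triassic 50.502; Tonian 280; Rhyacian 250; Quaternary 2.58; Calymmian 200; Paleogene 42.97. The largest is Tonian at 280 Myr.

Rhyacian, Calymmian, Tonian, Triassic, Paleogene, Quaternary; total span 2300 Myr; longest is Tonian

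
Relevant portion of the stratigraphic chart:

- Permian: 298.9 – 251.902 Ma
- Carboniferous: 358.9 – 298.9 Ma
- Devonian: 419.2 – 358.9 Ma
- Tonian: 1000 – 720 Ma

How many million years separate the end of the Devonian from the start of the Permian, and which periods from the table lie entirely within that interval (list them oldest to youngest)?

The Devonian closes at 358.9 Ma and the Permian opens at 298.9 Ma, so the interval is 358.9 − 298.9 = 60 Myr.
A period fits inside if it starts at or after 358.9 Ma and ends at or before 298.9 Ma; oldest first that gives Carboniferous.

60 million years; Carboniferous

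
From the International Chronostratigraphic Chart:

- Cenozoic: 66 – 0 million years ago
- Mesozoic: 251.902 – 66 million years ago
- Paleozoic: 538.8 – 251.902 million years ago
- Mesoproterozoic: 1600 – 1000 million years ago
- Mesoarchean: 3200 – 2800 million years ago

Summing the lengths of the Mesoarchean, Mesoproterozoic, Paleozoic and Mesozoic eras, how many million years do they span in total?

1472.8 million years

Duration is start − end for each: (3200 − 2800) + (1600 − 1000) + (538.8 − 251.902) + (251.902 − 66).
That is 400 + 600 + 286.898 + 185.902, which totals 1472.8 million years.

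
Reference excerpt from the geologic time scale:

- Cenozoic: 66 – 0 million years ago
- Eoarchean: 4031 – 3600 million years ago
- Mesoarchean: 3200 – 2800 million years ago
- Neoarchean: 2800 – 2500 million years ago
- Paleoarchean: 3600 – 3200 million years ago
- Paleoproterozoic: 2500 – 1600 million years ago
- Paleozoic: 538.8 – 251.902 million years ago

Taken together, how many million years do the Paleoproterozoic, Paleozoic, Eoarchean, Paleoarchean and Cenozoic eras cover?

2083.898 million years

Each duration: Paleoproterozoic = 900; Paleozoic = 286.898; Eoarchean = 431; Paleoarchean = 400; Cenozoic = 66.
Sum: 900 + 286.898 + 431 + 400 + 66 = 2083.898 Myr.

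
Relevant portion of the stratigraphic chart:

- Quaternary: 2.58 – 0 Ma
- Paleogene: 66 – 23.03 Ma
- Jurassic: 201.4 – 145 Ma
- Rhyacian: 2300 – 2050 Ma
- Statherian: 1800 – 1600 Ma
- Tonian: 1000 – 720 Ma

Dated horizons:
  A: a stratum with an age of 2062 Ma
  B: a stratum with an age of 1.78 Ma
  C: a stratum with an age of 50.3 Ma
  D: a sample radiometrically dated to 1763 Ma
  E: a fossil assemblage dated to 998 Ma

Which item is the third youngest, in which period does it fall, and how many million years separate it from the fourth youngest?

Sorted youngest-first by Ma: B (1.78), C (50.3), E (998), D (1763), A (2062).
The third youngest is E at 998 Ma, which lies in 1000–720 Ma: the Tonian.
The fourth youngest is D at 1763 Ma; separation = |998 − 1763| = 765 Myr.

E, in the Tonian; 765 million years to D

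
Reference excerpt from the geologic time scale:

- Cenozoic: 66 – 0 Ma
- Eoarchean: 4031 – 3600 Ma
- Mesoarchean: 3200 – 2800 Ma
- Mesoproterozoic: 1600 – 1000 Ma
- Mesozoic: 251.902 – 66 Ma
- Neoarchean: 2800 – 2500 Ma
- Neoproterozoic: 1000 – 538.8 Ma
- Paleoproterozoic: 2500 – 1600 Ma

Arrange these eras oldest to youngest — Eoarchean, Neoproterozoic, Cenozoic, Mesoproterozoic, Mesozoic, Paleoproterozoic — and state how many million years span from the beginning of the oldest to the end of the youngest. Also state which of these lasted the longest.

Eoarchean → Paleoproterozoic → Mesoproterozoic → Neoproterozoic → Mesozoic → Cenozoic; total span 4031 Myr; longest is Paleoproterozoic

Start ages (Ma): Eoarchean 4031, Paleoproterozoic 2500, Mesoproterozoic 1600, Neoproterozoic 1000, Mesozoic 251.902, Cenozoic 66.
Ordered oldest to youngest: Eoarchean, Paleoproterozoic, Mesoproterozoic, Neoproterozoic, Mesozoic, Cenozoic.
Span = 4031 − 0 = 4031 Myr.
Durations: Eoarchean 431, Mesoproterozoic 600, Neoproterozoic 461.2, Cenozoic 66, Mesozoic 185.902, Paleoproterozoic 900 → longest is Paleoproterozoic (900 Myr).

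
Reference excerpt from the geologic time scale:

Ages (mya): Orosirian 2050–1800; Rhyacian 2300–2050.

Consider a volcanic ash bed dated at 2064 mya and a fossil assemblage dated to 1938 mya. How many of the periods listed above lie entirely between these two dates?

Checking each listed span, none has both start < 2064 Ma and end > 1938 Ma — every period straddles one of the two dates or lies outside them — so the count is 0.

0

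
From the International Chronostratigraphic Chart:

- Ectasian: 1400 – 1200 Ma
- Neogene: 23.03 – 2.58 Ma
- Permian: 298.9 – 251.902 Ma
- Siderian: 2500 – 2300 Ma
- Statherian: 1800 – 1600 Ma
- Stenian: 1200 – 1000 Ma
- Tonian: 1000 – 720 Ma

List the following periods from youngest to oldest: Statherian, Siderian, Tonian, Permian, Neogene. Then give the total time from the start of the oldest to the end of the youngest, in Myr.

From the excerpt: Statherian 1800–1600; Siderian 2500–2300; Tonian 1000–720; Permian 298.9–251.902; Neogene 23.03–2.58 (Ma).
Larger Ma is earlier, so the oldest is Siderian and the youngest is Neogene; youngest to oldest: Neogene, Permian, Tonian, Statherian, Siderian.
Oldest start 2500 minus youngest end 2.58 gives 2497.42 Myr overall.

Neogene → Permian → Tonian → Statherian → Siderian; total span 2497.42 Myr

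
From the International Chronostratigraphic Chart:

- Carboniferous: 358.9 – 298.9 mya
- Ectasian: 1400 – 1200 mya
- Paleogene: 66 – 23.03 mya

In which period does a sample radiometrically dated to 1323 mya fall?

1323 Ma lies between 1400 and 1200 Ma, so it falls in the Ectasian.

Ectasian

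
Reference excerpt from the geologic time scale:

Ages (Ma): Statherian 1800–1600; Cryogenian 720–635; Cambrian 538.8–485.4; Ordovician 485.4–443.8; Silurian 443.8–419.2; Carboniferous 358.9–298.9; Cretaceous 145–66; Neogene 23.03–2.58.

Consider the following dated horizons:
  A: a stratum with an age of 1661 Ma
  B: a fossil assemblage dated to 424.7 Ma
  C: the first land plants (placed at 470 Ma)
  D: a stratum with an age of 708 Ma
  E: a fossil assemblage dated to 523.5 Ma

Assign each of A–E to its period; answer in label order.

A: 1661 Ma lies in 1800–1600 Ma, so Statherian.
B: 424.7 Ma lies in 443.8–419.2 Ma, so Silurian.
C: 470 Ma lies in 485.4–443.8 Ma, so Ordovician.
D: 708 Ma lies in 720–635 Ma, so Cryogenian.
E: 523.5 Ma lies in 538.8–485.4 Ma, so Cambrian.

A — Statherian; B — Silurian; C — Ordovician; D — Cryogenian; E — Cambrian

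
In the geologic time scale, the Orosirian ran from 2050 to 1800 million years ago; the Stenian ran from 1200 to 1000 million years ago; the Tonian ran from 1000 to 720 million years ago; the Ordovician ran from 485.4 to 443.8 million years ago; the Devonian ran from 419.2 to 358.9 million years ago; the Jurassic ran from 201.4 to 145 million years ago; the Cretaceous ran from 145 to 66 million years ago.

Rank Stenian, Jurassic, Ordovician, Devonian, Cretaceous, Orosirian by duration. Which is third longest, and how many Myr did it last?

Durations: Stenian 200; Jurassic 56.4; Ordovician 41.6; Devonian 60.3; Cretaceous 79; Orosirian 250 Myr.
Sorted longest-first: Orosirian (250), Stenian (200), Cretaceous (79), Devonian (60.3), Jurassic (56.4), Ordovician (41.6).
The third longest is Cretaceous at 79 Myr.

Cretaceous, 79 million years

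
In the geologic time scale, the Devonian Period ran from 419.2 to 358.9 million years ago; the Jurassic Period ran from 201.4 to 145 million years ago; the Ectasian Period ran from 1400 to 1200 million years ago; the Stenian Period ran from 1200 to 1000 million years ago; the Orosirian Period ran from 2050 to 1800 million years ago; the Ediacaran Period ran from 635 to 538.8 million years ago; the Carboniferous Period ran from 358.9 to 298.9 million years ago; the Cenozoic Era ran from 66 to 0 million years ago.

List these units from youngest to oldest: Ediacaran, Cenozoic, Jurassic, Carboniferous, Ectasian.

Read off each span (Ma): Ediacaran 635–538.8; Cenozoic 66–0; Jurassic 201.4–145; Carboniferous 358.9–298.9; Ectasian 1400–1200.
Larger Ma is older, so oldest→youngest is Ectasian, Ediacaran, Carboniferous, Jurassic, Cenozoic; reverse it for youngest→oldest.

Cenozoic, Jurassic, Carboniferous, Ediacaran, Ectasian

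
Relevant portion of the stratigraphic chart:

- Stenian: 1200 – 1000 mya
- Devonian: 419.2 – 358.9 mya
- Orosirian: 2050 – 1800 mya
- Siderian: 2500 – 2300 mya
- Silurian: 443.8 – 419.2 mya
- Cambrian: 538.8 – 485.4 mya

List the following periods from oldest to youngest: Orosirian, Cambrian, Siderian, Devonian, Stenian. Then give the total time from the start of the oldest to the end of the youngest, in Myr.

Siderian, Orosirian, Stenian, Cambrian, Devonian; total span 2141.1 Myr

From the excerpt: Orosirian 2050–1800; Cambrian 538.8–485.4; Siderian 2500–2300; Devonian 419.2–358.9; Stenian 1200–1000 (Ma).
Larger Ma is earlier, so the oldest is Siderian and the youngest is Devonian; oldest to youngest: Siderian, Orosirian, Stenian, Cambrian, Devonian.
Oldest start 2500 minus youngest end 358.9 gives 2141.1 Myr overall.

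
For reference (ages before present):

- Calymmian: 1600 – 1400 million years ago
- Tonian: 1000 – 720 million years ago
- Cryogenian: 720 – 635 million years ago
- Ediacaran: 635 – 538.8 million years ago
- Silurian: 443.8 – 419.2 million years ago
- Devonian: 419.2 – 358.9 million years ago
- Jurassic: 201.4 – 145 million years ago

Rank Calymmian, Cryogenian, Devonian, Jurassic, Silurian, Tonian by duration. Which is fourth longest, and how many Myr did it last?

Start − end for each: Calymmian 1600 − 1400 = 200; Cryogenian 720 − 635 = 85; Devonian 419.2 − 358.9 = 60.3; Jurassic 201.4 − 145 = 56.4; Silurian 443.8 − 419.2 = 24.6; Tonian 1000 − 720 = 280.
Ranking these from longest: Tonian > Calymmian > Cryogenian > Devonian > Jurassic > Silurian.
Position 4 in that ranking is Devonian, which lasted 60.3 Myr.

Devonian, 60.3 million years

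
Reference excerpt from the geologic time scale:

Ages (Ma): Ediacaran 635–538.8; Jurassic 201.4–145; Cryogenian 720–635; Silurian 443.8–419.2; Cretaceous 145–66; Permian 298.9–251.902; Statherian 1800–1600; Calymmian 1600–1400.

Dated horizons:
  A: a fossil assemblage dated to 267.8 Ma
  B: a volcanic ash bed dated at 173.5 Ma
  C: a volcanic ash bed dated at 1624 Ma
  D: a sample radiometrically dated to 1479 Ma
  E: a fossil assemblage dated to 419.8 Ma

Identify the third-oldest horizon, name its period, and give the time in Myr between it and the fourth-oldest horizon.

E, in the Silurian; 152 million years to A

Sorted oldest-first by Ma: C (1624), D (1479), E (419.8), A (267.8), B (173.5).
The third oldest is E at 419.8 Ma, which lies in 443.8–419.2 Ma: the Silurian.
The fourth oldest is A at 267.8 Ma; separation = |419.8 − 267.8| = 152 Myr.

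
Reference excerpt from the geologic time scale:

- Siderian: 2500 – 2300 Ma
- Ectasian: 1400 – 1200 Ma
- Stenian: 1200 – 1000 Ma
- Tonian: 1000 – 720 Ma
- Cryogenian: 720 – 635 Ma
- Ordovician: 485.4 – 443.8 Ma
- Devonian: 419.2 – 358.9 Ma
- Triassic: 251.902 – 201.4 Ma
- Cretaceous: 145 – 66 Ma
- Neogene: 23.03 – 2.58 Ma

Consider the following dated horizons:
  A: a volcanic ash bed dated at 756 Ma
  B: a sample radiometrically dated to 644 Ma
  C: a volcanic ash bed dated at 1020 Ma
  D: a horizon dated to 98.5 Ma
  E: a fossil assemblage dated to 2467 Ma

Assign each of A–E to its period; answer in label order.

A — Tonian; B — Cryogenian; C — Stenian; D — Cretaceous; E — Siderian

Match each age against the start–end ranges in the excerpt: A = 756 Ma → Tonian (1000–720); B = 644 Ma → Cryogenian (720–635); C = 1020 Ma → Stenian (1200–1000); D = 98.5 Ma → Cretaceous (145–66); E = 2467 Ma → Siderian (2500–2300).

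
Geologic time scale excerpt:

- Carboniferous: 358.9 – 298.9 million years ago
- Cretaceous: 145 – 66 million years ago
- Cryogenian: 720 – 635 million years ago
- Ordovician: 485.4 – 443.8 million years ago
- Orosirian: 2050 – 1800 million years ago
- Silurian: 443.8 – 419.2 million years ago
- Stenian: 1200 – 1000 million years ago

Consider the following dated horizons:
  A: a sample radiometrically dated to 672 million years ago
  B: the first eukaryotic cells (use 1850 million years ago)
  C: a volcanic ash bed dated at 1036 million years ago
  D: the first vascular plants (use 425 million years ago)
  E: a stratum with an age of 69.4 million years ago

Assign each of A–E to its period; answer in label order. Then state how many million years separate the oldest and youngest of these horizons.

Match each age against the start–end ranges in the excerpt: A = 672 Ma → Cryogenian (720–635); B = 1850 Ma → Orosirian (2050–1800); C = 1036 Ma → Stenian (1200–1000); D = 425 Ma → Silurian (443.8–419.2); E = 69.4 Ma → Cretaceous (145–66).
The largest age is 1850 Ma and the smallest is 69.4 Ma; their difference is 1780.6 Myr.

A — Cryogenian; B — Orosirian; C — Stenian; D — Silurian; E — Cretaceous; span 1780.6 million years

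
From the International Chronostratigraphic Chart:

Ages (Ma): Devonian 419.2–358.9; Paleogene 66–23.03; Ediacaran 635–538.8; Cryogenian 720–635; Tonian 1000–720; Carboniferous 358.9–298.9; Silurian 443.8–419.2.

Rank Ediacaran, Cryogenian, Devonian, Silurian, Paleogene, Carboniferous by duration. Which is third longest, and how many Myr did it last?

Start − end for each: Ediacaran 635 − 538.8 = 96.2; Cryogenian 720 − 635 = 85; Devonian 419.2 − 358.9 = 60.3; Silurian 443.8 − 419.2 = 24.6; Paleogene 66 − 23.03 = 42.97; Carboniferous 358.9 − 298.9 = 60.
Ranking these from longest: Ediacaran > Cryogenian > Devonian > Carboniferous > Paleogene > Silurian.
Position 3 in that ranking is Devonian, which lasted 60.3 Myr.

Devonian, 60.3 million years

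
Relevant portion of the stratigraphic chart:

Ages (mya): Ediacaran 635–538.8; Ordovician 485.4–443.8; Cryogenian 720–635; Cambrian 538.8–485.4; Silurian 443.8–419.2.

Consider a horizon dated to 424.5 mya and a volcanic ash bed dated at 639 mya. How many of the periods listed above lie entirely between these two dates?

The older date is 639 Ma and the younger is 424.5 Ma.
Periods with start < 639 and end > 424.5 Ma: Ediacaran (635–538.8), Cambrian (538.8–485.4), Ordovician (485.4–443.8).
That is 3 complete periods.

3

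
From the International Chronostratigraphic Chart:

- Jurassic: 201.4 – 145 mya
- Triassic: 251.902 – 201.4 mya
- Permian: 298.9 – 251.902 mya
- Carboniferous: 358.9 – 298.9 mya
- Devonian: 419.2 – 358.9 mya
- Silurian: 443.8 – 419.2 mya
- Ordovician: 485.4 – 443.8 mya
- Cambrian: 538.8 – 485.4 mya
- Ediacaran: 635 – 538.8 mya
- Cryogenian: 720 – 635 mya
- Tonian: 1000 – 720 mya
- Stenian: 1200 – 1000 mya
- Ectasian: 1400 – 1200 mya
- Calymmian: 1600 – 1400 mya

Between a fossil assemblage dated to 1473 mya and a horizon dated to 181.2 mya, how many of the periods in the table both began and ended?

12

1473 Ma sits inside the Calymmian (1600–1400) and 181.2 Ma inside the Jurassic (201.4–145); neither of those is wholly between the two dates.
The listed periods lying completely between them are Ectasian, Stenian, Tonian, Cryogenian, Ediacaran, Cambrian, Ordovician, Silurian, Devonian, Carboniferous, Permian, Triassic — 12 in all.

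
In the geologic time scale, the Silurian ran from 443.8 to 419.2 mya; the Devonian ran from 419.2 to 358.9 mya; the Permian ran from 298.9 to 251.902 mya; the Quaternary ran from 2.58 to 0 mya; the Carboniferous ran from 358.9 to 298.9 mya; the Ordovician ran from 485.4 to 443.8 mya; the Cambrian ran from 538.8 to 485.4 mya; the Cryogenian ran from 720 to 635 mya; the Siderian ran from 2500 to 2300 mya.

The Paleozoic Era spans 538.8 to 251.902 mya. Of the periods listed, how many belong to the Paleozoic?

6

Periods inside 538.8–251.902 Ma: Cambrian, Ordovician, Silurian, Devonian, Carboniferous, Permian — 6 in total.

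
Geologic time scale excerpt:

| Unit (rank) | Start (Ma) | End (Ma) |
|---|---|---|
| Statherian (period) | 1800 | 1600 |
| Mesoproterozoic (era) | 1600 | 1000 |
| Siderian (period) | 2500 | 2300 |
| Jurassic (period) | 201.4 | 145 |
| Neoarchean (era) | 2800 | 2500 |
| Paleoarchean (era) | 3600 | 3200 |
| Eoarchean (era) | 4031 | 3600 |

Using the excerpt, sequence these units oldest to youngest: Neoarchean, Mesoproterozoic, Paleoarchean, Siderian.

The oldest of these is Paleoarchean (starts 3600 Ma) and the youngest is Mesoproterozoic (ends 1000 Ma).
In between, by decreasing start age: Neoarchean (2800), Siderian (2500).

Paleoarchean, Neoarchean, Siderian, Mesoproterozoic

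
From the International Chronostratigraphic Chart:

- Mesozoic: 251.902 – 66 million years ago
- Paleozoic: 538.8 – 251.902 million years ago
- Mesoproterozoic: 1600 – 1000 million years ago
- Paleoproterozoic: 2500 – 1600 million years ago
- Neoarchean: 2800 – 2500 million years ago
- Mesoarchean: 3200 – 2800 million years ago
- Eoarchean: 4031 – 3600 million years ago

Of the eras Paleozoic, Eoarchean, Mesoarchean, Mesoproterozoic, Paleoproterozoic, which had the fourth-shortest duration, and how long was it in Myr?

Durations: Paleozoic 286.898; Eoarchean 431; Mesoarchean 400; Mesoproterozoic 600; Paleoproterozoic 900 Myr.
Sorted shortest-first: Paleozoic (286.898), Mesoarchean (400), Eoarchean (431), Mesoproterozoic (600), Paleoproterozoic (900).
The fourth shortest is Mesoproterozoic at 600 Myr.

Mesoproterozoic, 600 million years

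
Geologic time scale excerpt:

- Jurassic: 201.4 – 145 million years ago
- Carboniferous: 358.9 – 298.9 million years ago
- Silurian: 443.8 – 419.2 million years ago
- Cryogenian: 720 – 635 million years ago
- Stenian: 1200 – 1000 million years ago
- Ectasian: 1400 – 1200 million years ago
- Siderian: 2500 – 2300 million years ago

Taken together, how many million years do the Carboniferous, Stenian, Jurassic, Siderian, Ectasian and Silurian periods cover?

741 million years

Each duration: Carboniferous = 60; Stenian = 200; Jurassic = 56.4; Siderian = 200; Ectasian = 200; Silurian = 24.6.
Sum: 60 + 200 + 56.4 + 200 + 200 + 24.6 = 741 Myr.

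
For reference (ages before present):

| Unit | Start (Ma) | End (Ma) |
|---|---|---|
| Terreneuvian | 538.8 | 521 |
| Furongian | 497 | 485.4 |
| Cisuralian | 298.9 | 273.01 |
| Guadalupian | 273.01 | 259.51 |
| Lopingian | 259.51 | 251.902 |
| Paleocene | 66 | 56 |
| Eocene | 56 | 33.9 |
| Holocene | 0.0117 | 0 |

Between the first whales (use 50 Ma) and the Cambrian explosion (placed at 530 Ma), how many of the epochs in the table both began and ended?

530 Ma sits inside the Terreneuvian (538.8–521) and 50 Ma inside the Eocene (56–33.9); neither of those is wholly between the two dates.
The listed epochs lying completely between them are Furongian, Cisuralian, Guadalupian, Lopingian, Paleocene — 5 in all.

5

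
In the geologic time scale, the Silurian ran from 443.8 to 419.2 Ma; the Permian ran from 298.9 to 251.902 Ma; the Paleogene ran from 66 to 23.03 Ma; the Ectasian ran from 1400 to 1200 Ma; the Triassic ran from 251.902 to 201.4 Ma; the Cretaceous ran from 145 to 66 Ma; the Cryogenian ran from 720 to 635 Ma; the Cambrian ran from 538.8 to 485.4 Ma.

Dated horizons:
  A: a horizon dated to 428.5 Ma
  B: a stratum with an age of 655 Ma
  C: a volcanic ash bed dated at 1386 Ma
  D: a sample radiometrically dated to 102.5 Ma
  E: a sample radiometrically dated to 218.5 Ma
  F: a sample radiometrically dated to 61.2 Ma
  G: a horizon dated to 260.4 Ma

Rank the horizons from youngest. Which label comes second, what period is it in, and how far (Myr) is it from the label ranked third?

Smaller Ma means younger, so youngest first: F 61.2 < D 102.5 < E 218.5 < G 260.4 < A 428.5 < B 655 < C 1386.
Counting 2 along gives D (102.5 Ma); the excerpt puts that inside the Cretaceous, 145–66 Ma.
Next in line is E (218.5 Ma), and 218.5 − 102.5 = 116 Myr.

D, in the Cretaceous; 116 million years to E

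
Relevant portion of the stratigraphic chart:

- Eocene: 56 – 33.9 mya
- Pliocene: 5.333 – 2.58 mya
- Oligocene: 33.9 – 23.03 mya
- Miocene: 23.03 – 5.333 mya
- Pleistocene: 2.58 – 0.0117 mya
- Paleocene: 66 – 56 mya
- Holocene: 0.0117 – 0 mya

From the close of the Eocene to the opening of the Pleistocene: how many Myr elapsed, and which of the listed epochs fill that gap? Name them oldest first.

31.32 million years; Oligocene, Miocene, Pliocene

The Eocene closes at 33.9 Ma and the Pleistocene opens at 2.58 Ma, so the interval is 33.9 − 2.58 = 31.32 Myr.
An epoch fits inside if it starts at or after 33.9 Ma and ends at or before 2.58 Ma; oldest first that gives Oligocene, Miocene, Pliocene.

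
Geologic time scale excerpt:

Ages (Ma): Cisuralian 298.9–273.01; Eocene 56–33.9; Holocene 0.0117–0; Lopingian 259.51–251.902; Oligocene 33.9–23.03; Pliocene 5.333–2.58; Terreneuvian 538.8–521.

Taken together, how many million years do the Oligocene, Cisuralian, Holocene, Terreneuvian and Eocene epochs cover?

Duration is start − end for each: (33.9 − 23.03) + (298.9 − 273.01) + (0.0117 − 0) + (538.8 − 521) + (56 − 33.9).
That is 10.87 + 25.89 + 0.0117 + 17.8 + 22.1, which totals 76.6717 million years.

76.6717 million years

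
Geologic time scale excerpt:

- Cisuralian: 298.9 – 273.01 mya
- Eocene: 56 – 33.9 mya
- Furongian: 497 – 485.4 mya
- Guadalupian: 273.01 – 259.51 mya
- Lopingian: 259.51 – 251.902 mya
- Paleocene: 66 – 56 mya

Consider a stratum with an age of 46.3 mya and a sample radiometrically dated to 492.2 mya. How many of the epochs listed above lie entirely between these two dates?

The older date is 492.2 Ma and the younger is 46.3 Ma.
Epochs with start < 492.2 and end > 46.3 Ma: Cisuralian (298.9–273.01), Guadalupian (273.01–259.51), Lopingian (259.51–251.902), Paleocene (66–56).
That is 4 complete epochs.

4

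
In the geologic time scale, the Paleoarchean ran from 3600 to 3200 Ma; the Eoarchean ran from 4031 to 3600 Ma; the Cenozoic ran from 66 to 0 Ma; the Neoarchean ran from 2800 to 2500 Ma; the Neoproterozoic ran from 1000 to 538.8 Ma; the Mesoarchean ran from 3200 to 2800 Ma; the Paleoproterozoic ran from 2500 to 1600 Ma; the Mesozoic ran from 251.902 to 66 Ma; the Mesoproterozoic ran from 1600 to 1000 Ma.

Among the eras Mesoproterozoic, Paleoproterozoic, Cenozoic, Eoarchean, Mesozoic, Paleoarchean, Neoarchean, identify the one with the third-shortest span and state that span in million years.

Neoarchean, 300 million years

Start − end for each: Mesoproterozoic 1600 − 1000 = 600; Paleoproterozoic 2500 − 1600 = 900; Cenozoic 66 − 0 = 66; Eoarchean 4031 − 3600 = 431; Mesozoic 251.902 − 66 = 185.902; Paleoarchean 3600 − 3200 = 400; Neoarchean 2800 − 2500 = 300.
Ranking these from shortest: Cenozoic < Mesozoic < Neoarchean < Paleoarchean < Eoarchean < Mesoproterozoic < Paleoproterozoic.
Position 3 in that ranking is Neoarchean, which lasted 300 Myr.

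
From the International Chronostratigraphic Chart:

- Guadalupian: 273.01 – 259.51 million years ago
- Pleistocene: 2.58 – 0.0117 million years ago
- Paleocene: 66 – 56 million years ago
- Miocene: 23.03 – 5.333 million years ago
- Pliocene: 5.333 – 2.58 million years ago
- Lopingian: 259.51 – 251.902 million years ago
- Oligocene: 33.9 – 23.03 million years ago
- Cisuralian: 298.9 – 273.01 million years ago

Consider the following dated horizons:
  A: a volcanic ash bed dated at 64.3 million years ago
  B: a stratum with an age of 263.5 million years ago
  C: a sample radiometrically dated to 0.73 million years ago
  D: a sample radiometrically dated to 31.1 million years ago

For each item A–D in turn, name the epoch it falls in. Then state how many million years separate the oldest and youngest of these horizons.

A — Paleocene; B — Guadalupian; C — Pleistocene; D — Oligocene; span 262.77 million years

Match each age against the start–end ranges in the excerpt: A = 64.3 Ma → Paleocene (66–56); B = 263.5 Ma → Guadalupian (273.01–259.51); C = 0.73 Ma → Pleistocene (2.58–0.0117); D = 31.1 Ma → Oligocene (33.9–23.03).
The largest age is 263.5 Ma and the smallest is 0.73 Ma; their difference is 262.77 Myr.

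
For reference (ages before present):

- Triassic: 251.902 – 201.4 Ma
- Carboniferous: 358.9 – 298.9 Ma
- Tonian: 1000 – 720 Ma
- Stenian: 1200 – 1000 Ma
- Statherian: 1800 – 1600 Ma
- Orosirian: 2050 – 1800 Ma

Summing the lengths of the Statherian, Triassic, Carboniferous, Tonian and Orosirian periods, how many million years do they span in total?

Each duration: Statherian = 200; Triassic = 50.502; Carboniferous = 60; Tonian = 280; Orosirian = 250.
Sum: 200 + 50.502 + 60 + 280 + 250 = 840.502 Myr.

840.502 million years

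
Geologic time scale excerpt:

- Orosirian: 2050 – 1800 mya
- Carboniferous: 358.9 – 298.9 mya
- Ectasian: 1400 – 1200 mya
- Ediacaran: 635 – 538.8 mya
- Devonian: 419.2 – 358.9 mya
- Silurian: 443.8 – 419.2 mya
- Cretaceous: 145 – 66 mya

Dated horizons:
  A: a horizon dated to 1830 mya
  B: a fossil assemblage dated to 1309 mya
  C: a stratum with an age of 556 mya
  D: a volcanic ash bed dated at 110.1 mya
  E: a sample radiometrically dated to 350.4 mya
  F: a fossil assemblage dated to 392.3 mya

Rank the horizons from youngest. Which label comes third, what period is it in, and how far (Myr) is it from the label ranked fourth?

F, in the Devonian; 163.7 million years to C

Smaller Ma means younger, so youngest first: D 110.1 < E 350.4 < F 392.3 < C 556 < B 1309 < A 1830.
Counting 3 along gives F (392.3 Ma); the excerpt puts that inside the Devonian, 419.2–358.9 Ma.
Next in line is C (556 Ma), and 556 − 392.3 = 163.7 Myr.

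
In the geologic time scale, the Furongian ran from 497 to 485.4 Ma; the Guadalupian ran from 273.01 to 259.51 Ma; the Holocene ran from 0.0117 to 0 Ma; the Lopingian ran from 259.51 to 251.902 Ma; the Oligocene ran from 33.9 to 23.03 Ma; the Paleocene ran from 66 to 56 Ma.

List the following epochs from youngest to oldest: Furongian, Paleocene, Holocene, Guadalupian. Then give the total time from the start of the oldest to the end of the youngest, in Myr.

From the excerpt: Furongian 497–485.4; Paleocene 66–56; Holocene 0.0117–0; Guadalupian 273.01–259.51 (Ma).
Larger Ma is earlier, so the oldest is Furongian and the youngest is Holocene; youngest to oldest: Holocene, Paleocene, Guadalupian, Furongian.
Oldest start 497 minus youngest end 0 gives 497 Myr overall.

Holocene, Paleocene, Guadalupian, Furongian; total span 497 Myr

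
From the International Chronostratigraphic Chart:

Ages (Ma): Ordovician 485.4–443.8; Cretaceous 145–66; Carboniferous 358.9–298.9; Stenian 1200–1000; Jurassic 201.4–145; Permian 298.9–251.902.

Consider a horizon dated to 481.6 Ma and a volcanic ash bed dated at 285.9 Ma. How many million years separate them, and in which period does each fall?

195.7 million years apart; the first in the Ordovician, the second in the Permian

Elapsed time: 481.6 − 285.9 = 195.7 Myr.
481.6 Ma lies within 485.4–443.8 Ma: Ordovician.
285.9 Ma lies within 298.9–251.902 Ma: Permian.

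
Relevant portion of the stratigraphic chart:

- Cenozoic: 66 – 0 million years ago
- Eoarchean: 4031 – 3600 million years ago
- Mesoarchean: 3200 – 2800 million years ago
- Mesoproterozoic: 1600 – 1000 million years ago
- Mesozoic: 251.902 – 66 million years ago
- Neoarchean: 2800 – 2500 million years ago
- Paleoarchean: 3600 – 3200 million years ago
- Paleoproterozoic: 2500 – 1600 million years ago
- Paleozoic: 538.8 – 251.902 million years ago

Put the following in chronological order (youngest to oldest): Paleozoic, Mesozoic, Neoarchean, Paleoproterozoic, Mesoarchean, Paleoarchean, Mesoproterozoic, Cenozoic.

Cenozoic → Mesozoic → Paleozoic → Mesoproterozoic → Paleoproterozoic → Neoarchean → Mesoarchean → Paleoarchean

Read off each span (Ma): Paleozoic 538.8–251.902; Mesozoic 251.902–66; Neoarchean 2800–2500; Paleoproterozoic 2500–1600; Mesoarchean 3200–2800; Paleoarchean 3600–3200; Mesoproterozoic 1600–1000; Cenozoic 66–0.
Larger Ma is older, so oldest→youngest is Paleoarchean, Mesoarchean, Neoarchean, Paleoproterozoic, Mesoproterozoic, Paleozoic, Mesozoic, Cenozoic; reverse it for youngest→oldest.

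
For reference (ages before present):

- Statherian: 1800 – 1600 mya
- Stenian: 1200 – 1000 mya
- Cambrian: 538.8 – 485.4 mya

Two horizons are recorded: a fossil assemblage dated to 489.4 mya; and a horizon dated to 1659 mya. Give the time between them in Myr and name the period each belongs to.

Elapsed time: 1659 − 489.4 = 1169.6 Myr.
489.4 Ma lies within 538.8–485.4 Ma: Cambrian.
1659 Ma lies within 1800–1600 Ma: Statherian.

1169.6 million years apart; the first in the Cambrian, the second in the Statherian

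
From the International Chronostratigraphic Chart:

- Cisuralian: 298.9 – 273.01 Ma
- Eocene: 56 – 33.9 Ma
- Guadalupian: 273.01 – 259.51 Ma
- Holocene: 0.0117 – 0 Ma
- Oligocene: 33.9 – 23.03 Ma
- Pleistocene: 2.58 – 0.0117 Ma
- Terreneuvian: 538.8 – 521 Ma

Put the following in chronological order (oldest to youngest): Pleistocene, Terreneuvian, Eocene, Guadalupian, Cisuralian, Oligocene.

Terreneuvian, then Cisuralian, then Guadalupian, then Eocene, then Oligocene, then Pleistocene

Read off each span (Ma): Pleistocene 2.58–0.0117; Terreneuvian 538.8–521; Eocene 56–33.9; Guadalupian 273.01–259.51; Cisuralian 298.9–273.01; Oligocene 33.9–23.03.
Larger Ma is older, so oldest→youngest is Terreneuvian, Cisuralian, Guadalupian, Eocene, Oligocene, Pleistocene.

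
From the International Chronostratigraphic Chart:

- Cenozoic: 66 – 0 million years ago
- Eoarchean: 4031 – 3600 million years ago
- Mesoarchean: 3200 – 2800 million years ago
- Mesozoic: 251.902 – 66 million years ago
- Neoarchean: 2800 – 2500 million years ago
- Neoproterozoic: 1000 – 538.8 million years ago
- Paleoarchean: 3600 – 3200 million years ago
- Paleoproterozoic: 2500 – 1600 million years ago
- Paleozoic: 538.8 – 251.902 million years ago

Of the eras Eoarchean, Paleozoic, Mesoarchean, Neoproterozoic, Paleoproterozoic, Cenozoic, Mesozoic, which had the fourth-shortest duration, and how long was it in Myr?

Durations: Eoarchean 431; Paleozoic 286.898; Mesoarchean 400; Neoproterozoic 461.2; Paleoproterozoic 900; Cenozoic 66; Mesozoic 185.902 Myr.
Sorted shortest-first: Cenozoic (66), Mesozoic (185.902), Paleozoic (286.898), Mesoarchean (400), Eoarchean (431), Neoproterozoic (461.2), Paleoproterozoic (900).
The fourth shortest is Mesoarchean at 400 Myr.

Mesoarchean, 400 million years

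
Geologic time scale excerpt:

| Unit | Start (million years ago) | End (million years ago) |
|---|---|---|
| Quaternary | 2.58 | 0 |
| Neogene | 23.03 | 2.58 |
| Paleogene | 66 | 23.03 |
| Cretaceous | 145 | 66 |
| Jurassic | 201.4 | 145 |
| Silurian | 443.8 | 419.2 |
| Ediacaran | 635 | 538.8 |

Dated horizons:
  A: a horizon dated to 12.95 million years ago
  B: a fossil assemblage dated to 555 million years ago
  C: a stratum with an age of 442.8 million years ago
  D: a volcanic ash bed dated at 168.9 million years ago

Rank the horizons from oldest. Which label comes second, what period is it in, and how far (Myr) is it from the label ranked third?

Sorted oldest-first by Ma: B (555), C (442.8), D (168.9), A (12.95).
The second oldest is C at 442.8 Ma, which lies in 443.8–419.2 Ma: the Silurian.
The third oldest is D at 168.9 Ma; separation = |442.8 − 168.9| = 273.9 Myr.

C, in the Silurian; 273.9 million years to D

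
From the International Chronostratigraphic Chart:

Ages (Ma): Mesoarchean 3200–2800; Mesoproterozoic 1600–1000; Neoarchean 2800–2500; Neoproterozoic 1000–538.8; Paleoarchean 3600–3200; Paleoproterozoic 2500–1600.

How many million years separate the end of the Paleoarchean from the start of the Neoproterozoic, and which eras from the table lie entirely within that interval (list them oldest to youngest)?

End of Paleoarchean = 3200 Ma; start of Neoproterozoic = 1000 Ma.
Gap = 3200 − 1000 = 2200 Myr.
Eras wholly inside 3200–1000 Ma: Mesoarchean (3200–2800), Neoarchean (2800–2500), Paleoproterozoic (2500–1600), Mesoproterozoic (1600–1000).

2200 million years; Mesoarchean, Neoarchean, Paleoproterozoic, Mesoproterozoic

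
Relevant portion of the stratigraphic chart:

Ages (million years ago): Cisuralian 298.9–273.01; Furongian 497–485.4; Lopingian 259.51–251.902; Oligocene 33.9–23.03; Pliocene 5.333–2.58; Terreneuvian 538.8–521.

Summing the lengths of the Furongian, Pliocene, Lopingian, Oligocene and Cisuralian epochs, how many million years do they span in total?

Each duration: Furongian = 11.6; Pliocene = 2.753; Lopingian = 7.608; Oligocene = 10.87; Cisuralian = 25.89.
Sum: 11.6 + 2.753 + 7.608 + 10.87 + 25.89 = 58.721 Myr.

58.721 million years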